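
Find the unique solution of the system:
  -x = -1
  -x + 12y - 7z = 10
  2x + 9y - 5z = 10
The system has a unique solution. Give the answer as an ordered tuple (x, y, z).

(1, 1/3, -1)

Form the augmented matrix and row-reduce:
  [ -1   0   0  |  -1 ]
  [ -1  12  -7  |  10 ]
  [  2   9  -5  |  10 ]
ρ1 ← -1·ρ1
  [  1   0   0  |   1 ]
  [ -1  12  -7  |  10 ]
  [  2   9  -5  |  10 ]
ρ2 ← ρ2 + ρ1
  [ 1   0   0  |   1 ]
  [ 0  12  -7  |  11 ]
  [ 2   9  -5  |  10 ]
ρ3 ← ρ3 − 2·ρ1
  [ 1   0   0  |   1 ]
  [ 0  12  -7  |  11 ]
  [ 0   9  -5  |   8 ]
ρ2 ← 1/12·ρ2
  [ 1  0      0  |      1 ]
  [ 0  1  -7/12  |  11/12 ]
  [ 0  9     -5  |      8 ]
ρ3 ← ρ3 − 9·ρ2
  [ 1  0      0  |      1 ]
  [ 0  1  -7/12  |  11/12 ]
  [ 0  0    1/4  |   -1/4 ]
ρ3 ← 4·ρ3
  [ 1  0      0  |      1 ]
  [ 0  1  -7/12  |  11/12 ]
  [ 0  0      1  |     -1 ]
ρ2 ← ρ2 + 7/12·ρ3
  [ 1  0  0  |    1 ]
  [ 0  1  0  |  1/3 ]
  [ 0  0  1  |   -1 ]
Reading off the last column: x = 1, y = 1/3, z = -1.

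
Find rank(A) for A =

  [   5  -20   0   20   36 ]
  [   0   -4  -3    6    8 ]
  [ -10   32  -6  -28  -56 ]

r1 ← 1/5·r1
  [   1  -4   0    4  36/5 ]
  [   0  -4  -3    6     8 ]
  [ -10  32  -6  -28   -56 ]
r3 ← r3 + 10·r1
  [ 1  -4   0   4  36/5 ]
  [ 0  -4  -3   6     8 ]
  [ 0  -8  -6  12    16 ]
r2 ← -1/4·r2
  [ 1  -4    0     4  36/5 ]
  [ 0   1  3/4  -3/2    -2 ]
  [ 0  -8   -6    12    16 ]
r3 ← r3 + 8·r2
  [ 1  -4    0     4  36/5 ]
  [ 0   1  3/4  -3/2    -2 ]
  [ 0   0    0     0     0 ]
r1 ← r1 + 4·r2
  [ 1  0    3    -2  -4/5 ]
  [ 0  1  3/4  -3/2    -2 ]
  [ 0  0    0     0     0 ]
The reduced form has 2 nonzero rows.

rank = 2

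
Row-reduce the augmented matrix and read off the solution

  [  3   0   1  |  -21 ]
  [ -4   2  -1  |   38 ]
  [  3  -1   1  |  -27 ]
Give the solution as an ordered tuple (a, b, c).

(-5, 6, -6)

ρ1 ← 1/3·ρ1
ρ2 ← ρ2 + 4·ρ1
ρ3 ← ρ3 − 3·ρ1
ρ2 ← 1/2·ρ2
ρ3 ← ρ3 + ρ2
ρ3 ← 6·ρ3
ρ2 ← ρ2 − 1/6·ρ3
ρ1 ← ρ1 − 1/3·ρ3
Reading off the last column: a = -5, b = 6, c = -6.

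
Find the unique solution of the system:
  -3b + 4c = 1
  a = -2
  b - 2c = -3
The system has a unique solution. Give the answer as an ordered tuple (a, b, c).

(-2, 5, 4)

Form the augmented matrix and row-reduce:
  [ 0  -3   4  |   1 ]
  [ 1   0   0  |  -2 ]
  [ 0   1  -2  |  -3 ]
Swap R1 and R2.
  [ 1   0   0  |  -2 ]
  [ 0  -3   4  |   1 ]
  [ 0   1  -2  |  -3 ]
Multiply R2 by -1/3.
  [ 1  0     0  |    -2 ]
  [ 0  1  -4/3  |  -1/3 ]
  [ 0  1    -2  |    -3 ]
Subtract R2 from R3.
  [ 1  0     0  |    -2 ]
  [ 0  1  -4/3  |  -1/3 ]
  [ 0  0  -2/3  |  -8/3 ]
Multiply R3 by -3/2.
  [ 1  0     0  |    -2 ]
  [ 0  1  -4/3  |  -1/3 ]
  [ 0  0     1  |     4 ]
Add 4/3 times R3 to R2.
  [ 1  0  0  |  -2 ]
  [ 0  1  0  |   5 ]
  [ 0  0  1  |   4 ]
Reading off the last column: a = -2, b = 5, c = 4.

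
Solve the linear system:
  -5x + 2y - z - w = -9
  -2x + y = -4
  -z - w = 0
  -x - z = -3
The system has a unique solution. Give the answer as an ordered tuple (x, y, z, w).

Form the augmented matrix and row-reduce:
  [ -5  2  -1  -1  |  -9 ]
  [ -2  1   0   0  |  -4 ]
  [  0  0  -1  -1  |   0 ]
  [ -1  0  -1   0  |  -3 ]
R1 := -1/5·R1
  [  1  -2/5  1/5  1/5  |  9/5 ]
  [ -2     1    0    0  |   -4 ]
  [  0     0   -1   -1  |    0 ]
  [ -1     0   -1    0  |   -3 ]
R2 := R2 + 2·R1
  [  1  -2/5  1/5  1/5  |   9/5 ]
  [  0   1/5  2/5  2/5  |  -2/5 ]
  [  0     0   -1   -1  |     0 ]
  [ -1     0   -1    0  |    -3 ]
R4 := R4 + R1
  [ 1  -2/5   1/5  1/5  |   9/5 ]
  [ 0   1/5   2/5  2/5  |  -2/5 ]
  [ 0     0    -1   -1  |     0 ]
  [ 0  -2/5  -4/5  1/5  |  -6/5 ]
R2 := 5·R2
  [ 1  -2/5   1/5  1/5  |   9/5 ]
  [ 0     1     2    2  |    -2 ]
  [ 0     0    -1   -1  |     0 ]
  [ 0  -2/5  -4/5  1/5  |  -6/5 ]
R4 := R4 + 2/5·R2
  [ 1  -2/5  1/5  1/5  |  9/5 ]
  [ 0     1    2    2  |   -2 ]
  [ 0     0   -1   -1  |    0 ]
  [ 0     0    0    1  |   -2 ]
R3 := -1·R3
  [ 1  -2/5  1/5  1/5  |  9/5 ]
  [ 0     1    2    2  |   -2 ]
  [ 0     0    1    1  |    0 ]
  [ 0     0    0    1  |   -2 ]
R3 := R3 − R4
  [ 1  -2/5  1/5  1/5  |  9/5 ]
  [ 0     1    2    2  |   -2 ]
  [ 0     0    1    0  |    2 ]
  [ 0     0    0    1  |   -2 ]
R2 := R2 − 2·R4
  [ 1  -2/5  1/5  1/5  |  9/5 ]
  [ 0     1    2    0  |    2 ]
  [ 0     0    1    0  |    2 ]
  [ 0     0    0    1  |   -2 ]
R1 := R1 − 1/5·R4
  [ 1  -2/5  1/5  0  |  11/5 ]
  [ 0     1    2  0  |     2 ]
  [ 0     0    1  0  |     2 ]
  [ 0     0    0  1  |    -2 ]
R2 := R2 − 2·R3
  [ 1  -2/5  1/5  0  |  11/5 ]
  [ 0     1    0  0  |    -2 ]
  [ 0     0    1  0  |     2 ]
  [ 0     0    0  1  |    -2 ]
R1 := R1 − 1/5·R3
  [ 1  -2/5  0  0  |  9/5 ]
  [ 0     1  0  0  |   -2 ]
  [ 0     0  1  0  |    2 ]
  [ 0     0  0  1  |   -2 ]
R1 := R1 + 2/5·R2
  [ 1  0  0  0  |   1 ]
  [ 0  1  0  0  |  -2 ]
  [ 0  0  1  0  |   2 ]
  [ 0  0  0  1  |  -2 ]
Reading off the last column: x = 1, y = -2, z = 2, w = -2.

(1, -2, 2, -2)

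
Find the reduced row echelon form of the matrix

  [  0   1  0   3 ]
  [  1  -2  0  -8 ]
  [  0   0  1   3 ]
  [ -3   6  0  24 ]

ρ1 ↔ ρ2
  [  1  -2  0  -8 ]
  [  0   1  0   3 ]
  [  0   0  1   3 ]
  [ -3   6  0  24 ]
ρ4 -> ρ4 + 3·ρ1
  [ 1  -2  0  -8 ]
  [ 0   1  0   3 ]
  [ 0   0  1   3 ]
  [ 0   0  0   0 ]
ρ1 -> ρ1 + 2·ρ2
  [ 1  0  0  -2 ]
  [ 0  1  0   3 ]
  [ 0  0  1   3 ]
  [ 0  0  0   0 ]

[[1, 0, 0, -2], [0, 1, 0, 3], [0, 0, 1, 3], [0, 0, 0, 0]]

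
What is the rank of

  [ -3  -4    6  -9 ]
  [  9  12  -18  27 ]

ρ1 -> -1/3·ρ1
  [ 1  4/3   -2   3 ]
  [ 9   12  -18  27 ]
ρ2 -> ρ2 − 9·ρ1
  [ 1  4/3  -2  3 ]
  [ 0    0   0  0 ]
The reduced form has 1 nonzero row.

rank = 1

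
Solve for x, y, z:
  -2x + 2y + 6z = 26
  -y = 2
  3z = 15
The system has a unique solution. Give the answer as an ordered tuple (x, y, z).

(0, -2, 5)

Form the augmented matrix and row-reduce:
  [ -2   2  6  |  26 ]
  [  0  -1  0  |   2 ]
  [  0   0  3  |  15 ]
Multiply r1 by -1/2.
  [ 1  -1  -3  |  -13 ]
  [ 0  -1   0  |    2 ]
  [ 0   0   3  |   15 ]
Multiply r2 by -1.
  [ 1  -1  -3  |  -13 ]
  [ 0   1   0  |   -2 ]
  [ 0   0   3  |   15 ]
Multiply r3 by 1/3.
  [ 1  -1  -3  |  -13 ]
  [ 0   1   0  |   -2 ]
  [ 0   0   1  |    5 ]
Add 3 times r3 to r1.
  [ 1  -1  0  |   2 ]
  [ 0   1  0  |  -2 ]
  [ 0   0  1  |   5 ]
Add r2 to r1.
  [ 1  0  0  |   0 ]
  [ 0  1  0  |  -2 ]
  [ 0  0  1  |   5 ]
Reading off the last column: x = 0, y = -2, z = 5.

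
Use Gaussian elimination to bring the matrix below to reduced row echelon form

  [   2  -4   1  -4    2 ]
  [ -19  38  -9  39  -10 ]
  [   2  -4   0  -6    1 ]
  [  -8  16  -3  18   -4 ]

R1 := 1/2·R1
R2 := R2 + 19·R1
R3 := R3 − 2·R1
R4 := R4 + 8·R1
R2 := 2·R2
R3 := R3 + R2
R4 := R4 − R2
R3 := 1/17·R3
R4 := R4 + 14·R3
R2 := R2 − 18·R3
R1 := R1 − R3
R1 := R1 − 1/2·R2

[[1, -2, 0, -3, 0], [0, 0, 1, 2, 0], [0, 0, 0, 0, 1], [0, 0, 0, 0, 0]]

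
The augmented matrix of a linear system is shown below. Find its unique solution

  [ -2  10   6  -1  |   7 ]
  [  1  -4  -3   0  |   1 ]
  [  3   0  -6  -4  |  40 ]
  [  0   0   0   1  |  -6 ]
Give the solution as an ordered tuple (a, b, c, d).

r1 := -1/2·r1
r2 := r2 − r1
r3 := r3 − 3·r1
r3 := r3 − 15·r2
r3 := 1/3·r3
r3 := r3 − 2/3·r4
r2 := r2 + 1/2·r4
r1 := r1 − 1/2·r4
r1 := r1 + 3·r3
r1 := r1 + 5·r2
Reading off the last column: a = 2, b = 3/2, c = -5/3, d = -6.

(2, 3/2, -5/3, -6)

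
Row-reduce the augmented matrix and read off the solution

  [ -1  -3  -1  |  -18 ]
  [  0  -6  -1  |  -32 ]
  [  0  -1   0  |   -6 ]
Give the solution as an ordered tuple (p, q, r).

r1 := -1·r1
  [ 1   3   1  |   18 ]
  [ 0  -6  -1  |  -32 ]
  [ 0  -1   0  |   -6 ]
r2 := -1/6·r2
  [ 1   3    1  |    18 ]
  [ 0   1  1/6  |  16/3 ]
  [ 0  -1    0  |    -6 ]
r3 := r3 + r2
  [ 1  3    1  |    18 ]
  [ 0  1  1/6  |  16/3 ]
  [ 0  0  1/6  |  -2/3 ]
r3 := 6·r3
  [ 1  3    1  |    18 ]
  [ 0  1  1/6  |  16/3 ]
  [ 0  0    1  |    -4 ]
r2 := r2 − 1/6·r3
  [ 1  3  1  |  18 ]
  [ 0  1  0  |   6 ]
  [ 0  0  1  |  -4 ]
r1 := r1 − r3
  [ 1  3  0  |  22 ]
  [ 0  1  0  |   6 ]
  [ 0  0  1  |  -4 ]
r1 := r1 − 3·r2
  [ 1  0  0  |   4 ]
  [ 0  1  0  |   6 ]
  [ 0  0  1  |  -4 ]
Reading off the last column: p = 4, q = 6, r = -4.

(4, 6, -4)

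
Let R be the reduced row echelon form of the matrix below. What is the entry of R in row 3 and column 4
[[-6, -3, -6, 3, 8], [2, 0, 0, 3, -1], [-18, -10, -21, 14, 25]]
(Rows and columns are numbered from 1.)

-1

r1 -> -1/6·r1
  [   1  1/2    1  -1/2  -4/3 ]
  [   2    0    0     3    -1 ]
  [ -18  -10  -21    14    25 ]
r2 -> r2 − 2·r1
  [   1  1/2    1  -1/2  -4/3 ]
  [   0   -1   -2     4   5/3 ]
  [ -18  -10  -21    14    25 ]
r3 -> r3 + 18·r1
  [ 1  1/2   1  -1/2  -4/3 ]
  [ 0   -1  -2     4   5/3 ]
  [ 0   -1  -3     5     1 ]
r2 -> -1·r2
  [ 1  1/2   1  -1/2  -4/3 ]
  [ 0    1   2    -4  -5/3 ]
  [ 0   -1  -3     5     1 ]
r3 -> r3 + r2
  [ 1  1/2   1  -1/2  -4/3 ]
  [ 0    1   2    -4  -5/3 ]
  [ 0    0  -1     1  -2/3 ]
r3 -> -1·r3
  [ 1  1/2  1  -1/2  -4/3 ]
  [ 0    1  2    -4  -5/3 ]
  [ 0    0  1    -1   2/3 ]
r2 -> r2 − 2·r3
  [ 1  1/2  1  -1/2  -4/3 ]
  [ 0    1  0    -2    -3 ]
  [ 0    0  1    -1   2/3 ]
r1 -> r1 − r3
  [ 1  1/2  0  1/2   -2 ]
  [ 0    1  0   -2   -3 ]
  [ 0    0  1   -1  2/3 ]
r1 -> r1 − 1/2·r2
  [ 1  0  0  3/2  -1/2 ]
  [ 0  1  0   -2    -3 ]
  [ 0  0  1   -1   2/3 ]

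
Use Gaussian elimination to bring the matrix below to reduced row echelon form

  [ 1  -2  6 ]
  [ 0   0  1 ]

[[1, -2, 0], [0, 0, 1]]

R1 → R1 − 6·R2
  [ 1  -2  0 ]
  [ 0   0  1 ]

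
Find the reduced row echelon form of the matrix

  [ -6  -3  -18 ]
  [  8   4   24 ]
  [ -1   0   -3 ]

[[1, 0, 3], [0, 1, 0], [0, 0, 0]]

R1 := -1/6·R1
  [  1  1/2   3 ]
  [  8    4  24 ]
  [ -1    0  -3 ]
R2 := R2 − 8·R1
  [  1  1/2   3 ]
  [  0    0   0 ]
  [ -1    0  -3 ]
R3 := R3 + R1
  [ 1  1/2  3 ]
  [ 0    0  0 ]
  [ 0  1/2  0 ]
R2 <-> R3
  [ 1  1/2  3 ]
  [ 0  1/2  0 ]
  [ 0    0  0 ]
R2 := 2·R2
  [ 1  1/2  3 ]
  [ 0    1  0 ]
  [ 0    0  0 ]
R1 := R1 − 1/2·R2
  [ 1  0  3 ]
  [ 0  1  0 ]
  [ 0  0  0 ]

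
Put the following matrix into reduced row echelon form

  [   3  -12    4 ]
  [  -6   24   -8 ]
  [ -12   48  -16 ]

R1 := 1/3·R1
  [   1  -4  4/3 ]
  [  -6  24   -8 ]
  [ -12  48  -16 ]
R2 := R2 + 6·R1
  [   1  -4  4/3 ]
  [   0   0    0 ]
  [ -12  48  -16 ]
R3 := R3 + 12·R1
  [ 1  -4  4/3 ]
  [ 0   0    0 ]
  [ 0   0    0 ]

[[1, -4, 4/3], [0, 0, 0], [0, 0, 0]]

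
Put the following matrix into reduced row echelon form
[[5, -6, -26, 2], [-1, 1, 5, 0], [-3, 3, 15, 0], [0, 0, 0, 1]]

ρ1 → 1/5·ρ1
  [  1  -6/5  -26/5  2/5 ]
  [ -1     1      5    0 ]
  [ -3     3     15    0 ]
  [  0     0      0    1 ]
ρ2 → ρ2 + ρ1
  [  1  -6/5  -26/5  2/5 ]
  [  0  -1/5   -1/5  2/5 ]
  [ -3     3     15    0 ]
  [  0     0      0    1 ]
ρ3 → ρ3 + 3·ρ1
  [ 1  -6/5  -26/5  2/5 ]
  [ 0  -1/5   -1/5  2/5 ]
  [ 0  -3/5   -3/5  6/5 ]
  [ 0     0      0    1 ]
ρ2 → -5·ρ2
  [ 1  -6/5  -26/5  2/5 ]
  [ 0     1      1   -2 ]
  [ 0  -3/5   -3/5  6/5 ]
  [ 0     0      0    1 ]
ρ3 → ρ3 + 3/5·ρ2
  [ 1  -6/5  -26/5  2/5 ]
  [ 0     1      1   -2 ]
  [ 0     0      0    0 ]
  [ 0     0      0    1 ]
ρ3 <=> ρ4
  [ 1  -6/5  -26/5  2/5 ]
  [ 0     1      1   -2 ]
  [ 0     0      0    1 ]
  [ 0     0      0    0 ]
ρ2 → ρ2 + 2·ρ3
  [ 1  -6/5  -26/5  2/5 ]
  [ 0     1      1    0 ]
  [ 0     0      0    1 ]
  [ 0     0      0    0 ]
ρ1 → ρ1 − 2/5·ρ3
  [ 1  -6/5  -26/5  0 ]
  [ 0     1      1  0 ]
  [ 0     0      0  1 ]
  [ 0     0      0  0 ]
ρ1 → ρ1 + 6/5·ρ2
  [ 1  0  -4  0 ]
  [ 0  1   1  0 ]
  [ 0  0   0  1 ]
  [ 0  0   0  0 ]

[[1, 0, -4, 0], [0, 1, 1, 0], [0, 0, 0, 1], [0, 0, 0, 0]]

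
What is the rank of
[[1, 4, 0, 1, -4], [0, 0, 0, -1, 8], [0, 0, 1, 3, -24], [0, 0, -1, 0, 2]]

R2 ↔ R3
  [ 1  4   0   1   -4 ]
  [ 0  0   1   3  -24 ]
  [ 0  0   0  -1    8 ]
  [ 0  0  -1   0    2 ]
R4 -> R4 + R2
  [ 1  4  0   1   -4 ]
  [ 0  0  1   3  -24 ]
  [ 0  0  0  -1    8 ]
  [ 0  0  0   3  -22 ]
R3 -> -1·R3
  [ 1  4  0  1   -4 ]
  [ 0  0  1  3  -24 ]
  [ 0  0  0  1   -8 ]
  [ 0  0  0  3  -22 ]
R4 -> R4 − 3·R3
  [ 1  4  0  1   -4 ]
  [ 0  0  1  3  -24 ]
  [ 0  0  0  1   -8 ]
  [ 0  0  0  0    2 ]
R4 -> 1/2·R4
  [ 1  4  0  1   -4 ]
  [ 0  0  1  3  -24 ]
  [ 0  0  0  1   -8 ]
  [ 0  0  0  0    1 ]
R3 -> R3 + 8·R4
  [ 1  4  0  1   -4 ]
  [ 0  0  1  3  -24 ]
  [ 0  0  0  1    0 ]
  [ 0  0  0  0    1 ]
R2 -> R2 + 24·R4
  [ 1  4  0  1  -4 ]
  [ 0  0  1  3   0 ]
  [ 0  0  0  1   0 ]
  [ 0  0  0  0   1 ]
R1 -> R1 + 4·R4
  [ 1  4  0  1  0 ]
  [ 0  0  1  3  0 ]
  [ 0  0  0  1  0 ]
  [ 0  0  0  0  1 ]
R2 -> R2 − 3·R3
  [ 1  4  0  1  0 ]
  [ 0  0  1  0  0 ]
  [ 0  0  0  1  0 ]
  [ 0  0  0  0  1 ]
R1 -> R1 − R3
  [ 1  4  0  0  0 ]
  [ 0  0  1  0  0 ]
  [ 0  0  0  1  0 ]
  [ 0  0  0  0  1 ]
The reduced form has 4 nonzero rows.

rank = 4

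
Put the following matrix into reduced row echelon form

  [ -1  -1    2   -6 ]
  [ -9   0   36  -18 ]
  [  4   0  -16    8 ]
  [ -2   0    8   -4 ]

ρ1 → -1·ρ1
  [  1  1   -2    6 ]
  [ -9  0   36  -18 ]
  [  4  0  -16    8 ]
  [ -2  0    8   -4 ]
ρ2 → ρ2 + 9·ρ1
  [  1  1   -2   6 ]
  [  0  9   18  36 ]
  [  4  0  -16   8 ]
  [ -2  0    8  -4 ]
ρ3 → ρ3 − 4·ρ1
  [  1   1  -2    6 ]
  [  0   9  18   36 ]
  [  0  -4  -8  -16 ]
  [ -2   0   8   -4 ]
ρ4 → ρ4 + 2·ρ1
  [ 1   1  -2    6 ]
  [ 0   9  18   36 ]
  [ 0  -4  -8  -16 ]
  [ 0   2   4    8 ]
ρ2 → 1/9·ρ2
  [ 1   1  -2    6 ]
  [ 0   1   2    4 ]
  [ 0  -4  -8  -16 ]
  [ 0   2   4    8 ]
ρ3 → ρ3 + 4·ρ2
  [ 1  1  -2  6 ]
  [ 0  1   2  4 ]
  [ 0  0   0  0 ]
  [ 0  2   4  8 ]
ρ4 → ρ4 − 2·ρ2
  [ 1  1  -2  6 ]
  [ 0  1   2  4 ]
  [ 0  0   0  0 ]
  [ 0  0   0  0 ]
ρ1 → ρ1 − ρ2
  [ 1  0  -4  2 ]
  [ 0  1   2  4 ]
  [ 0  0   0  0 ]
  [ 0  0   0  0 ]

[[1, 0, -4, 2], [0, 1, 2, 4], [0, 0, 0, 0], [0, 0, 0, 0]]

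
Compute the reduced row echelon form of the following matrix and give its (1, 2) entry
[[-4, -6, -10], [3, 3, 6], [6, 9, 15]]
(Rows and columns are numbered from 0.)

1

R1 := -1/4·R1
R2 := R2 − 3·R1
R3 := R3 − 6·R1
R2 := -2/3·R2
R1 := R1 − 3/2·R2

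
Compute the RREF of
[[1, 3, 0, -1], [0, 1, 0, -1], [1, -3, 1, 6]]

[[1, 0, 0, 2], [0, 1, 0, -1], [0, 0, 1, 1]]

r3 ← r3 − r1
  [ 1   3  0  -1 ]
  [ 0   1  0  -1 ]
  [ 0  -6  1   7 ]
r3 ← r3 + 6·r2
  [ 1  3  0  -1 ]
  [ 0  1  0  -1 ]
  [ 0  0  1   1 ]
r1 ← r1 − 3·r2
  [ 1  0  0   2 ]
  [ 0  1  0  -1 ]
  [ 0  0  1   1 ]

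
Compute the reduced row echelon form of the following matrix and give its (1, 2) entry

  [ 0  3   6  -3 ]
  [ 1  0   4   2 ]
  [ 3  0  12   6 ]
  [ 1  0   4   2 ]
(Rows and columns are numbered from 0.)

2

Swap ρ1 and ρ2.
  [ 1  0   4   2 ]
  [ 0  3   6  -3 ]
  [ 3  0  12   6 ]
  [ 1  0   4   2 ]
Subtract 3 times ρ1 from ρ3.
  [ 1  0  4   2 ]
  [ 0  3  6  -3 ]
  [ 0  0  0   0 ]
  [ 1  0  4   2 ]
Subtract ρ1 from ρ4.
  [ 1  0  4   2 ]
  [ 0  3  6  -3 ]
  [ 0  0  0   0 ]
  [ 0  0  0   0 ]
Multiply ρ2 by 1/3.
  [ 1  0  4   2 ]
  [ 0  1  2  -1 ]
  [ 0  0  0   0 ]
  [ 0  0  0   0 ]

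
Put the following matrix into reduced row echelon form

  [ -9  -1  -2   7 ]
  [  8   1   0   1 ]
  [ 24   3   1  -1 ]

ρ1 := -1/9·ρ1
  [  1  1/9  2/9  -7/9 ]
  [  8    1    0     1 ]
  [ 24    3    1    -1 ]
ρ2 := ρ2 − 8·ρ1
  [  1  1/9    2/9  -7/9 ]
  [  0  1/9  -16/9  65/9 ]
  [ 24    3      1    -1 ]
ρ3 := ρ3 − 24·ρ1
  [ 1  1/9    2/9  -7/9 ]
  [ 0  1/9  -16/9  65/9 ]
  [ 0  1/3  -13/3  53/3 ]
ρ2 := 9·ρ2
  [ 1  1/9    2/9  -7/9 ]
  [ 0    1    -16    65 ]
  [ 0  1/3  -13/3  53/3 ]
ρ3 := ρ3 − 1/3·ρ2
  [ 1  1/9  2/9  -7/9 ]
  [ 0    1  -16    65 ]
  [ 0    0    1    -4 ]
ρ2 := ρ2 + 16·ρ3
  [ 1  1/9  2/9  -7/9 ]
  [ 0    1    0     1 ]
  [ 0    0    1    -4 ]
ρ1 := ρ1 − 2/9·ρ3
  [ 1  1/9  0  1/9 ]
  [ 0    1  0    1 ]
  [ 0    0  1   -4 ]
ρ1 := ρ1 − 1/9·ρ2
  [ 1  0  0   0 ]
  [ 0  1  0   1 ]
  [ 0  0  1  -4 ]

[[1, 0, 0, 0], [0, 1, 0, 1], [0, 0, 1, -4]]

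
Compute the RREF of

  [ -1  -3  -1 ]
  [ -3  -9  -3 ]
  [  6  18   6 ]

ρ1 -> -1·ρ1
  [  1   3   1 ]
  [ -3  -9  -3 ]
  [  6  18   6 ]
ρ2 -> ρ2 + 3·ρ1
  [ 1   3  1 ]
  [ 0   0  0 ]
  [ 6  18  6 ]
ρ3 -> ρ3 − 6·ρ1
  [ 1  3  1 ]
  [ 0  0  0 ]
  [ 0  0  0 ]

[[1, 3, 1], [0, 0, 0], [0, 0, 0]]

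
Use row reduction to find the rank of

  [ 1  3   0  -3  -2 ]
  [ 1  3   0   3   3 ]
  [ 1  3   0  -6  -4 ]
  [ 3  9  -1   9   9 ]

rank = 4

R2 := R2 − R1
  [ 1  3   0  -3  -2 ]
  [ 0  0   0   6   5 ]
  [ 1  3   0  -6  -4 ]
  [ 3  9  -1   9   9 ]
R3 := R3 − R1
  [ 1  3   0  -3  -2 ]
  [ 0  0   0   6   5 ]
  [ 0  0   0  -3  -2 ]
  [ 3  9  -1   9   9 ]
R4 := R4 − 3·R1
  [ 1  3   0  -3  -2 ]
  [ 0  0   0   6   5 ]
  [ 0  0   0  -3  -2 ]
  [ 0  0  -1  18  15 ]
R2 ↔ R4
  [ 1  3   0  -3  -2 ]
  [ 0  0  -1  18  15 ]
  [ 0  0   0  -3  -2 ]
  [ 0  0   0   6   5 ]
R2 := -1·R2
  [ 1  3  0   -3   -2 ]
  [ 0  0  1  -18  -15 ]
  [ 0  0  0   -3   -2 ]
  [ 0  0  0    6    5 ]
R3 := -1/3·R3
  [ 1  3  0   -3   -2 ]
  [ 0  0  1  -18  -15 ]
  [ 0  0  0    1  2/3 ]
  [ 0  0  0    6    5 ]
R4 := R4 − 6·R3
  [ 1  3  0   -3   -2 ]
  [ 0  0  1  -18  -15 ]
  [ 0  0  0    1  2/3 ]
  [ 0  0  0    0    1 ]
R3 := R3 − 2/3·R4
  [ 1  3  0   -3   -2 ]
  [ 0  0  1  -18  -15 ]
  [ 0  0  0    1    0 ]
  [ 0  0  0    0    1 ]
R2 := R2 + 15·R4
  [ 1  3  0   -3  -2 ]
  [ 0  0  1  -18   0 ]
  [ 0  0  0    1   0 ]
  [ 0  0  0    0   1 ]
R1 := R1 + 2·R4
  [ 1  3  0   -3  0 ]
  [ 0  0  1  -18  0 ]
  [ 0  0  0    1  0 ]
  [ 0  0  0    0  1 ]
R2 := R2 + 18·R3
  [ 1  3  0  -3  0 ]
  [ 0  0  1   0  0 ]
  [ 0  0  0   1  0 ]
  [ 0  0  0   0  1 ]
R1 := R1 + 3·R3
  [ 1  3  0  0  0 ]
  [ 0  0  1  0  0 ]
  [ 0  0  0  1  0 ]
  [ 0  0  0  0  1 ]
The reduced form has 4 nonzero rows.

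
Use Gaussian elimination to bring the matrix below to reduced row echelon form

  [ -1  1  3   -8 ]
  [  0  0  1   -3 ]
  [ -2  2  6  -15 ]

R1 := -1·R1
R3 := R3 + 2·R1
R2 := R2 + 3·R3
R1 := R1 − 8·R3
R1 := R1 + 3·R2

[[1, -1, 0, 0], [0, 0, 1, 0], [0, 0, 0, 1]]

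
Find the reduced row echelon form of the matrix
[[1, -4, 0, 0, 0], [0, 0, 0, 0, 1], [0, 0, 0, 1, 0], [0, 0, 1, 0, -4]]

[[1, -4, 0, 0, 0], [0, 0, 1, 0, 0], [0, 0, 0, 1, 0], [0, 0, 0, 0, 1]]

r2 <=> r4
r2 := r2 + 4·r4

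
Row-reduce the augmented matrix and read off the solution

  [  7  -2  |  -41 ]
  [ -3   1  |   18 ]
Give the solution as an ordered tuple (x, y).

(-5, 3)

Multiply R1 by 1/7.
  [  1  -2/7  |  -41/7 ]
  [ -3     1  |     18 ]
Add 3 times R1 to R2.
  [ 1  -2/7  |  -41/7 ]
  [ 0   1/7  |    3/7 ]
Multiply R2 by 7.
  [ 1  -2/7  |  -41/7 ]
  [ 0     1  |      3 ]
Add 2/7 times R2 to R1.
  [ 1  0  |  -5 ]
  [ 0  1  |   3 ]
Reading off the last column: x = -5, y = 3.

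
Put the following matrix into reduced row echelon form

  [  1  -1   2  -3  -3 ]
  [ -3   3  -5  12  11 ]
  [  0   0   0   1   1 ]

r2 -> r2 + 3·r1
  [ 1  -1  2  -3  -3 ]
  [ 0   0  1   3   2 ]
  [ 0   0  0   1   1 ]
r2 -> r2 − 3·r3
  [ 1  -1  2  -3  -3 ]
  [ 0   0  1   0  -1 ]
  [ 0   0  0   1   1 ]
r1 -> r1 + 3·r3
  [ 1  -1  2  0   0 ]
  [ 0   0  1  0  -1 ]
  [ 0   0  0  1   1 ]
r1 -> r1 − 2·r2
  [ 1  -1  0  0   2 ]
  [ 0   0  1  0  -1 ]
  [ 0   0  0  1   1 ]

[[1, -1, 0, 0, 2], [0, 0, 1, 0, -1], [0, 0, 0, 1, 1]]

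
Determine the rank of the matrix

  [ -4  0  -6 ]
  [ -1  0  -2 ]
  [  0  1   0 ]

rank = 3

R1 → -1/4·R1
  [  1  0  3/2 ]
  [ -1  0   -2 ]
  [  0  1    0 ]
R2 → R2 + R1
  [ 1  0   3/2 ]
  [ 0  0  -1/2 ]
  [ 0  1     0 ]
R2 ↔ R3
  [ 1  0   3/2 ]
  [ 0  1     0 ]
  [ 0  0  -1/2 ]
R3 → -2·R3
  [ 1  0  3/2 ]
  [ 0  1    0 ]
  [ 0  0    1 ]
R1 → R1 − 3/2·R3
  [ 1  0  0 ]
  [ 0  1  0 ]
  [ 0  0  1 ]
The reduced form has 3 nonzero rows.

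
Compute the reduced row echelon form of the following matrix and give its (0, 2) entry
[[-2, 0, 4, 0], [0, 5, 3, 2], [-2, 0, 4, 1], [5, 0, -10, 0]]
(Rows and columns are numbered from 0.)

-2

R1 -> -1/2·R1
  [  1  0   -2  0 ]
  [  0  5    3  2 ]
  [ -2  0    4  1 ]
  [  5  0  -10  0 ]
R3 -> R3 + 2·R1
  [ 1  0   -2  0 ]
  [ 0  5    3  2 ]
  [ 0  0    0  1 ]
  [ 5  0  -10  0 ]
R4 -> R4 − 5·R1
  [ 1  0  -2  0 ]
  [ 0  5   3  2 ]
  [ 0  0   0  1 ]
  [ 0  0   0  0 ]
R2 -> 1/5·R2
  [ 1  0   -2    0 ]
  [ 0  1  3/5  2/5 ]
  [ 0  0    0    1 ]
  [ 0  0    0    0 ]
R2 -> R2 − 2/5·R3
  [ 1  0   -2  0 ]
  [ 0  1  3/5  0 ]
  [ 0  0    0  1 ]
  [ 0  0    0  0 ]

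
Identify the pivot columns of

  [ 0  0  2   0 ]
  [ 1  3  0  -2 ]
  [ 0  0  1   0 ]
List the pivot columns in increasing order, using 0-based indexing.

0, 2

ρ1 ↔ ρ2
  [ 1  3  0  -2 ]
  [ 0  0  2   0 ]
  [ 0  0  1   0 ]
ρ2 ← 1/2·ρ2
  [ 1  3  0  -2 ]
  [ 0  0  1   0 ]
  [ 0  0  1   0 ]
ρ3 ← ρ3 − ρ2
  [ 1  3  0  -2 ]
  [ 0  0  1   0 ]
  [ 0  0  0   0 ]
Pivot columns are the columns containing a leading 1.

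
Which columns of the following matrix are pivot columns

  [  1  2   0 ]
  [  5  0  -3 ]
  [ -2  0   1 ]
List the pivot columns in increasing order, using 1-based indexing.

1, 2, 3

Subtract 5 times R1 from R2.
  [  1    2   0 ]
  [  0  -10  -3 ]
  [ -2    0   1 ]
Add 2 times R1 to R3.
  [ 1    2   0 ]
  [ 0  -10  -3 ]
  [ 0    4   1 ]
Multiply R2 by -1/10.
  [ 1  2     0 ]
  [ 0  1  3/10 ]
  [ 0  4     1 ]
Subtract 4 times R2 from R3.
  [ 1  2     0 ]
  [ 0  1  3/10 ]
  [ 0  0  -1/5 ]
Multiply R3 by -5.
  [ 1  2     0 ]
  [ 0  1  3/10 ]
  [ 0  0     1 ]
Subtract 3/10 times R3 from R2.
  [ 1  2  0 ]
  [ 0  1  0 ]
  [ 0  0  1 ]
Subtract 2 times R2 from R1.
  [ 1  0  0 ]
  [ 0  1  0 ]
  [ 0  0  1 ]
Pivot columns are the columns containing a leading 1.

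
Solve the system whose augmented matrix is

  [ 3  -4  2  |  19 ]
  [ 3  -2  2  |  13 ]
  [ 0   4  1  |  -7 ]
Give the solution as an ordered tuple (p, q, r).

(-1, -3, 5)

R1 -> 1/3·R1
  [ 1  -4/3  2/3  |  19/3 ]
  [ 3    -2    2  |    13 ]
  [ 0     4    1  |    -7 ]
R2 -> R2 − 3·R1
  [ 1  -4/3  2/3  |  19/3 ]
  [ 0     2    0  |    -6 ]
  [ 0     4    1  |    -7 ]
R2 -> 1/2·R2
  [ 1  -4/3  2/3  |  19/3 ]
  [ 0     1    0  |    -3 ]
  [ 0     4    1  |    -7 ]
R3 -> R3 − 4·R2
  [ 1  -4/3  2/3  |  19/3 ]
  [ 0     1    0  |    -3 ]
  [ 0     0    1  |     5 ]
R1 -> R1 − 2/3·R3
  [ 1  -4/3  0  |   3 ]
  [ 0     1  0  |  -3 ]
  [ 0     0  1  |   5 ]
R1 -> R1 + 4/3·R2
  [ 1  0  0  |  -1 ]
  [ 0  1  0  |  -3 ]
  [ 0  0  1  |   5 ]
Reading off the last column: p = -1, q = -3, r = 5.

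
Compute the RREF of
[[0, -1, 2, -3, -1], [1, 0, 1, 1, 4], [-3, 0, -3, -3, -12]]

R1 <-> R2
  [  1   0   1   1    4 ]
  [  0  -1   2  -3   -1 ]
  [ -3   0  -3  -3  -12 ]
R3 := R3 + 3·R1
  [ 1   0  1   1   4 ]
  [ 0  -1  2  -3  -1 ]
  [ 0   0  0   0   0 ]
R2 := -1·R2
  [ 1  0   1  1  4 ]
  [ 0  1  -2  3  1 ]
  [ 0  0   0  0  0 ]

[[1, 0, 1, 1, 4], [0, 1, -2, 3, 1], [0, 0, 0, 0, 0]]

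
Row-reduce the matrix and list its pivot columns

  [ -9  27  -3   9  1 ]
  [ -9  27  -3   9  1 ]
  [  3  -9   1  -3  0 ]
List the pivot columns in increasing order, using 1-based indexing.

ρ1 -> -1/9·ρ1
  [  1  -3  1/3  -1  -1/9 ]
  [ -9  27   -3   9     1 ]
  [  3  -9    1  -3     0 ]
ρ2 -> ρ2 + 9·ρ1
  [ 1  -3  1/3  -1  -1/9 ]
  [ 0   0    0   0     0 ]
  [ 3  -9    1  -3     0 ]
ρ3 -> ρ3 − 3·ρ1
  [ 1  -3  1/3  -1  -1/9 ]
  [ 0   0    0   0     0 ]
  [ 0   0    0   0   1/3 ]
ρ2 ↔ ρ3
  [ 1  -3  1/3  -1  -1/9 ]
  [ 0   0    0   0   1/3 ]
  [ 0   0    0   0     0 ]
ρ2 -> 3·ρ2
  [ 1  -3  1/3  -1  -1/9 ]
  [ 0   0    0   0     1 ]
  [ 0   0    0   0     0 ]
ρ1 -> ρ1 + 1/9·ρ2
  [ 1  -3  1/3  -1  0 ]
  [ 0   0    0   0  1 ]
  [ 0   0    0   0  0 ]
Pivot columns are the columns containing a leading 1.

1, 5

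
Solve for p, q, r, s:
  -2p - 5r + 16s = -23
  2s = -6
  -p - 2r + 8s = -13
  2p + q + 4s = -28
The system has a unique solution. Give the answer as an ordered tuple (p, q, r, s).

(-5, -6, -3, -3)

Form the augmented matrix and row-reduce:
  [ -2  0  -5  16  |  -23 ]
  [  0  0   0   2  |   -6 ]
  [ -1  0  -2   8  |  -13 ]
  [  2  1   0   4  |  -28 ]
r1 ← -1/2·r1
r3 ← r3 + r1
r4 ← r4 − 2·r1
r2 <=> r4
r3 ← 2·r3
r4 ← 1/2·r4
r2 ← r2 − 20·r4
r1 ← r1 + 8·r4
r2 ← r2 + 5·r3
r1 ← r1 − 5/2·r3
Reading off the last column: p = -5, q = -6, r = -3, s = -3.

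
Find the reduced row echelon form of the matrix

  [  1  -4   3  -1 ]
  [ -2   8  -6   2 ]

[[1, -4, 3, -1], [0, 0, 0, 0]]

r2 := r2 + 2·r1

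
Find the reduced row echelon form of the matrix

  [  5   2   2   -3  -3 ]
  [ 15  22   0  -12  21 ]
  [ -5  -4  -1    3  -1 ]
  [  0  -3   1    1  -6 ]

[[1, 0, 0, 0, -1/5], [0, 1, 0, 0, 0], [0, 0, 1, 0, -4], [0, 0, 0, 1, -2]]

R1 -> 1/5·R1
  [  1  2/5  2/5  -3/5  -3/5 ]
  [ 15   22    0   -12    21 ]
  [ -5   -4   -1     3    -1 ]
  [  0   -3    1     1    -6 ]
R2 -> R2 − 15·R1
  [  1  2/5  2/5  -3/5  -3/5 ]
  [  0   16   -6    -3    30 ]
  [ -5   -4   -1     3    -1 ]
  [  0   -3    1     1    -6 ]
R3 -> R3 + 5·R1
  [ 1  2/5  2/5  -3/5  -3/5 ]
  [ 0   16   -6    -3    30 ]
  [ 0   -2    1     0    -4 ]
  [ 0   -3    1     1    -6 ]
R2 -> 1/16·R2
  [ 1  2/5   2/5   -3/5  -3/5 ]
  [ 0    1  -3/8  -3/16  15/8 ]
  [ 0   -2     1      0    -4 ]
  [ 0   -3     1      1    -6 ]
R3 -> R3 + 2·R2
  [ 1  2/5   2/5   -3/5  -3/5 ]
  [ 0    1  -3/8  -3/16  15/8 ]
  [ 0    0   1/4   -3/8  -1/4 ]
  [ 0   -3     1      1    -6 ]
R4 -> R4 + 3·R2
  [ 1  2/5   2/5   -3/5  -3/5 ]
  [ 0    1  -3/8  -3/16  15/8 ]
  [ 0    0   1/4   -3/8  -1/4 ]
  [ 0    0  -1/8   7/16  -3/8 ]
R3 -> 4·R3
  [ 1  2/5   2/5   -3/5  -3/5 ]
  [ 0    1  -3/8  -3/16  15/8 ]
  [ 0    0     1   -3/2    -1 ]
  [ 0    0  -1/8   7/16  -3/8 ]
R4 -> R4 + 1/8·R3
  [ 1  2/5   2/5   -3/5  -3/5 ]
  [ 0    1  -3/8  -3/16  15/8 ]
  [ 0    0     1   -3/2    -1 ]
  [ 0    0     0    1/4  -1/2 ]
R4 -> 4·R4
  [ 1  2/5   2/5   -3/5  -3/5 ]
  [ 0    1  -3/8  -3/16  15/8 ]
  [ 0    0     1   -3/2    -1 ]
  [ 0    0     0      1    -2 ]
R3 -> R3 + 3/2·R4
  [ 1  2/5   2/5   -3/5  -3/5 ]
  [ 0    1  -3/8  -3/16  15/8 ]
  [ 0    0     1      0    -4 ]
  [ 0    0     0      1    -2 ]
R2 -> R2 + 3/16·R4
  [ 1  2/5   2/5  -3/5  -3/5 ]
  [ 0    1  -3/8     0   3/2 ]
  [ 0    0     1     0    -4 ]
  [ 0    0     0     1    -2 ]
R1 -> R1 + 3/5·R4
  [ 1  2/5   2/5  0  -9/5 ]
  [ 0    1  -3/8  0   3/2 ]
  [ 0    0     1  0    -4 ]
  [ 0    0     0  1    -2 ]
R2 -> R2 + 3/8·R3
  [ 1  2/5  2/5  0  -9/5 ]
  [ 0    1    0  0     0 ]
  [ 0    0    1  0    -4 ]
  [ 0    0    0  1    -2 ]
R1 -> R1 − 2/5·R3
  [ 1  2/5  0  0  -1/5 ]
  [ 0    1  0  0     0 ]
  [ 0    0  1  0    -4 ]
  [ 0    0  0  1    -2 ]
R1 -> R1 − 2/5·R2
  [ 1  0  0  0  -1/5 ]
  [ 0  1  0  0     0 ]
  [ 0  0  1  0    -4 ]
  [ 0  0  0  1    -2 ]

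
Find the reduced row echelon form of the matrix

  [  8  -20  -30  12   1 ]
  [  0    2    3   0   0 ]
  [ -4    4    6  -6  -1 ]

Multiply R1 by 1/8.
  [  1  -5/2  -15/4  3/2  1/8 ]
  [  0     2      3    0    0 ]
  [ -4     4      6   -6   -1 ]
Add 4 times R1 to R3.
  [ 1  -5/2  -15/4  3/2   1/8 ]
  [ 0     2      3    0     0 ]
  [ 0    -6     -9    0  -1/2 ]
Multiply R2 by 1/2.
  [ 1  -5/2  -15/4  3/2   1/8 ]
  [ 0     1    3/2    0     0 ]
  [ 0    -6     -9    0  -1/2 ]
Add 6 times R2 to R3.
  [ 1  -5/2  -15/4  3/2   1/8 ]
  [ 0     1    3/2    0     0 ]
  [ 0     0      0    0  -1/2 ]
Multiply R3 by -2.
  [ 1  -5/2  -15/4  3/2  1/8 ]
  [ 0     1    3/2    0    0 ]
  [ 0     0      0    0    1 ]
Subtract 1/8 times R3 from R1.
  [ 1  -5/2  -15/4  3/2  0 ]
  [ 0     1    3/2    0  0 ]
  [ 0     0      0    0  1 ]
Add 5/2 times R2 to R1.
  [ 1  0    0  3/2  0 ]
  [ 0  1  3/2    0  0 ]
  [ 0  0    0    0  1 ]

[[1, 0, 0, 3/2, 0], [0, 1, 3/2, 0, 0], [0, 0, 0, 0, 1]]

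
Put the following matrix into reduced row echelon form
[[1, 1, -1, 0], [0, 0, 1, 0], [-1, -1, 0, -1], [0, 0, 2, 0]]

R3 := R3 + R1
  [ 1  1  -1   0 ]
  [ 0  0   1   0 ]
  [ 0  0  -1  -1 ]
  [ 0  0   2   0 ]
R3 := R3 + R2
  [ 1  1  -1   0 ]
  [ 0  0   1   0 ]
  [ 0  0   0  -1 ]
  [ 0  0   2   0 ]
R4 := R4 − 2·R2
  [ 1  1  -1   0 ]
  [ 0  0   1   0 ]
  [ 0  0   0  -1 ]
  [ 0  0   0   0 ]
R3 := -1·R3
  [ 1  1  -1  0 ]
  [ 0  0   1  0 ]
  [ 0  0   0  1 ]
  [ 0  0   0  0 ]
R1 := R1 + R2
  [ 1  1  0  0 ]
  [ 0  0  1  0 ]
  [ 0  0  0  1 ]
  [ 0  0  0  0 ]

[[1, 1, 0, 0], [0, 0, 1, 0], [0, 0, 0, 1], [0, 0, 0, 0]]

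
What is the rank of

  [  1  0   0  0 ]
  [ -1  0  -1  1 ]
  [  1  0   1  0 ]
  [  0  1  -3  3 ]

ρ2 -> ρ2 + ρ1
  [ 1  0   0  0 ]
  [ 0  0  -1  1 ]
  [ 1  0   1  0 ]
  [ 0  1  -3  3 ]
ρ3 -> ρ3 − ρ1
  [ 1  0   0  0 ]
  [ 0  0  -1  1 ]
  [ 0  0   1  0 ]
  [ 0  1  -3  3 ]
ρ2 <-> ρ4
  [ 1  0   0  0 ]
  [ 0  1  -3  3 ]
  [ 0  0   1  0 ]
  [ 0  0  -1  1 ]
ρ4 -> ρ4 + ρ3
  [ 1  0   0  0 ]
  [ 0  1  -3  3 ]
  [ 0  0   1  0 ]
  [ 0  0   0  1 ]
ρ2 -> ρ2 − 3·ρ4
  [ 1  0   0  0 ]
  [ 0  1  -3  0 ]
  [ 0  0   1  0 ]
  [ 0  0   0  1 ]
ρ2 -> ρ2 + 3·ρ3
  [ 1  0  0  0 ]
  [ 0  1  0  0 ]
  [ 0  0  1  0 ]
  [ 0  0  0  1 ]
The reduced form has 4 nonzero rows.

rank = 4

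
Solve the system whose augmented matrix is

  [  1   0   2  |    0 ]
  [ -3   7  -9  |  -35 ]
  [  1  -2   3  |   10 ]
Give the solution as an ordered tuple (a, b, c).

(0, -5, 0)

R2 -> R2 + 3·R1
  [ 1   0   2  |    0 ]
  [ 0   7  -3  |  -35 ]
  [ 1  -2   3  |   10 ]
R3 -> R3 − R1
  [ 1   0   2  |    0 ]
  [ 0   7  -3  |  -35 ]
  [ 0  -2   1  |   10 ]
R2 -> 1/7·R2
  [ 1   0     2  |   0 ]
  [ 0   1  -3/7  |  -5 ]
  [ 0  -2     1  |  10 ]
R3 -> R3 + 2·R2
  [ 1  0     2  |   0 ]
  [ 0  1  -3/7  |  -5 ]
  [ 0  0   1/7  |   0 ]
R3 -> 7·R3
  [ 1  0     2  |   0 ]
  [ 0  1  -3/7  |  -5 ]
  [ 0  0     1  |   0 ]
R2 -> R2 + 3/7·R3
  [ 1  0  2  |   0 ]
  [ 0  1  0  |  -5 ]
  [ 0  0  1  |   0 ]
R1 -> R1 − 2·R3
  [ 1  0  0  |   0 ]
  [ 0  1  0  |  -5 ]
  [ 0  0  1  |   0 ]
Reading off the last column: a = 0, b = -5, c = 0.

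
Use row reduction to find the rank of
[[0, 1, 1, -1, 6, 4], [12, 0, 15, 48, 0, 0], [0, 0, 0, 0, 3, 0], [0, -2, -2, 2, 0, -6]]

Swap R1 and R2.
  [ 12   0  15  48  0   0 ]
  [  0   1   1  -1  6   4 ]
  [  0   0   0   0  3   0 ]
  [  0  -2  -2   2  0  -6 ]
Multiply R1 by 1/12.
  [ 1   0  5/4   4  0   0 ]
  [ 0   1    1  -1  6   4 ]
  [ 0   0    0   0  3   0 ]
  [ 0  -2   -2   2  0  -6 ]
Add 2 times R2 to R4.
  [ 1  0  5/4   4   0  0 ]
  [ 0  1    1  -1   6  4 ]
  [ 0  0    0   0   3  0 ]
  [ 0  0    0   0  12  2 ]
Multiply R3 by 1/3.
  [ 1  0  5/4   4   0  0 ]
  [ 0  1    1  -1   6  4 ]
  [ 0  0    0   0   1  0 ]
  [ 0  0    0   0  12  2 ]
Subtract 12 times R3 from R4.
  [ 1  0  5/4   4  0  0 ]
  [ 0  1    1  -1  6  4 ]
  [ 0  0    0   0  1  0 ]
  [ 0  0    0   0  0  2 ]
Multiply R4 by 1/2.
  [ 1  0  5/4   4  0  0 ]
  [ 0  1    1  -1  6  4 ]
  [ 0  0    0   0  1  0 ]
  [ 0  0    0   0  0  1 ]
Subtract 4 times R4 from R2.
  [ 1  0  5/4   4  0  0 ]
  [ 0  1    1  -1  6  0 ]
  [ 0  0    0   0  1  0 ]
  [ 0  0    0   0  0  1 ]
Subtract 6 times R3 from R2.
  [ 1  0  5/4   4  0  0 ]
  [ 0  1    1  -1  0  0 ]
  [ 0  0    0   0  1  0 ]
  [ 0  0    0   0  0  1 ]
The reduced form has 4 nonzero rows.

rank = 4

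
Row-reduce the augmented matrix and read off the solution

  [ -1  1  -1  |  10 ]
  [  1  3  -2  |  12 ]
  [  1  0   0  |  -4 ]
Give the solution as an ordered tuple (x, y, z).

(-4, 4, -2)

ρ1 -> -1·ρ1
ρ2 -> ρ2 − ρ1
ρ3 -> ρ3 − ρ1
ρ2 -> 1/4·ρ2
ρ3 -> ρ3 − ρ2
ρ3 -> -4·ρ3
ρ2 -> ρ2 + 3/4·ρ3
ρ1 -> ρ1 − ρ3
ρ1 -> ρ1 + ρ2
Reading off the last column: x = -4, y = 4, z = -2.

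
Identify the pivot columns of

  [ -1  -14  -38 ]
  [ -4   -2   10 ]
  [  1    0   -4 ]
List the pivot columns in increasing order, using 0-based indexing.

Multiply ρ1 by -1.
Add 4 times ρ1 to ρ2.
Subtract ρ1 from ρ3.
Multiply ρ2 by 1/54.
Add 14 times ρ2 to ρ3.
Subtract 14 times ρ2 from ρ1.
Pivot columns are the columns containing a leading 1.

0, 1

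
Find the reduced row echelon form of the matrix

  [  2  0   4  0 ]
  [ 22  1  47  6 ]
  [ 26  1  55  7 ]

Multiply R1 by 1/2.
  [  1  0   2  0 ]
  [ 22  1  47  6 ]
  [ 26  1  55  7 ]
Subtract 22 times R1 from R2.
  [  1  0   2  0 ]
  [  0  1   3  6 ]
  [ 26  1  55  7 ]
Subtract 26 times R1 from R3.
  [ 1  0  2  0 ]
  [ 0  1  3  6 ]
  [ 0  1  3  7 ]
Subtract R2 from R3.
  [ 1  0  2  0 ]
  [ 0  1  3  6 ]
  [ 0  0  0  1 ]
Subtract 6 times R3 from R2.
  [ 1  0  2  0 ]
  [ 0  1  3  0 ]
  [ 0  0  0  1 ]

[[1, 0, 2, 0], [0, 1, 3, 0], [0, 0, 0, 1]]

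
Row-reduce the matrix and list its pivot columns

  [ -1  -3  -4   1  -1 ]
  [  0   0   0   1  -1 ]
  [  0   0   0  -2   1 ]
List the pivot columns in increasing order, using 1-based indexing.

1, 4, 5

r1 ← -1·r1
  [ 1  3  4  -1   1 ]
  [ 0  0  0   1  -1 ]
  [ 0  0  0  -2   1 ]
r3 ← r3 + 2·r2
  [ 1  3  4  -1   1 ]
  [ 0  0  0   1  -1 ]
  [ 0  0  0   0  -1 ]
r3 ← -1·r3
  [ 1  3  4  -1   1 ]
  [ 0  0  0   1  -1 ]
  [ 0  0  0   0   1 ]
r2 ← r2 + r3
  [ 1  3  4  -1  1 ]
  [ 0  0  0   1  0 ]
  [ 0  0  0   0  1 ]
r1 ← r1 − r3
  [ 1  3  4  -1  0 ]
  [ 0  0  0   1  0 ]
  [ 0  0  0   0  1 ]
r1 ← r1 + r2
  [ 1  3  4  0  0 ]
  [ 0  0  0  1  0 ]
  [ 0  0  0  0  1 ]
Pivot columns are the columns containing a leading 1.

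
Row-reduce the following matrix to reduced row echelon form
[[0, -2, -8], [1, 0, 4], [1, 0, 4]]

[[1, 0, 4], [0, 1, 4], [0, 0, 0]]

ρ1 ↔ ρ2
  [ 1   0   4 ]
  [ 0  -2  -8 ]
  [ 1   0   4 ]
ρ3 -> ρ3 − ρ1
  [ 1   0   4 ]
  [ 0  -2  -8 ]
  [ 0   0   0 ]
ρ2 -> -1/2·ρ2
  [ 1  0  4 ]
  [ 0  1  4 ]
  [ 0  0  0 ]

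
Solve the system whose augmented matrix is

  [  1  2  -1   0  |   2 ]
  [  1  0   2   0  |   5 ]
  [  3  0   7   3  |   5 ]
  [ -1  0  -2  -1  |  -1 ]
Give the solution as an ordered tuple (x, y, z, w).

r2 := r2 − r1
  [  1   2  -1   0  |   2 ]
  [  0  -2   3   0  |   3 ]
  [  3   0   7   3  |   5 ]
  [ -1   0  -2  -1  |  -1 ]
r3 := r3 − 3·r1
  [  1   2  -1   0  |   2 ]
  [  0  -2   3   0  |   3 ]
  [  0  -6  10   3  |  -1 ]
  [ -1   0  -2  -1  |  -1 ]
r4 := r4 + r1
  [ 1   2  -1   0  |   2 ]
  [ 0  -2   3   0  |   3 ]
  [ 0  -6  10   3  |  -1 ]
  [ 0   2  -3  -1  |   1 ]
r2 := -1/2·r2
  [ 1   2    -1   0  |     2 ]
  [ 0   1  -3/2   0  |  -3/2 ]
  [ 0  -6    10   3  |    -1 ]
  [ 0   2    -3  -1  |     1 ]
r3 := r3 + 6·r2
  [ 1  2    -1   0  |     2 ]
  [ 0  1  -3/2   0  |  -3/2 ]
  [ 0  0     1   3  |   -10 ]
  [ 0  2    -3  -1  |     1 ]
r4 := r4 − 2·r2
  [ 1  2    -1   0  |     2 ]
  [ 0  1  -3/2   0  |  -3/2 ]
  [ 0  0     1   3  |   -10 ]
  [ 0  0     0  -1  |     4 ]
r4 := -1·r4
  [ 1  2    -1  0  |     2 ]
  [ 0  1  -3/2  0  |  -3/2 ]
  [ 0  0     1  3  |   -10 ]
  [ 0  0     0  1  |    -4 ]
r3 := r3 − 3·r4
  [ 1  2    -1  0  |     2 ]
  [ 0  1  -3/2  0  |  -3/2 ]
  [ 0  0     1  0  |     2 ]
  [ 0  0     0  1  |    -4 ]
r2 := r2 + 3/2·r3
  [ 1  2  -1  0  |    2 ]
  [ 0  1   0  0  |  3/2 ]
  [ 0  0   1  0  |    2 ]
  [ 0  0   0  1  |   -4 ]
r1 := r1 + r3
  [ 1  2  0  0  |    4 ]
  [ 0  1  0  0  |  3/2 ]
  [ 0  0  1  0  |    2 ]
  [ 0  0  0  1  |   -4 ]
r1 := r1 − 2·r2
  [ 1  0  0  0  |    1 ]
  [ 0  1  0  0  |  3/2 ]
  [ 0  0  1  0  |    2 ]
  [ 0  0  0  1  |   -4 ]
Reading off the last column: x = 1, y = 3/2, z = 2, w = -4.

(1, 3/2, 2, -4)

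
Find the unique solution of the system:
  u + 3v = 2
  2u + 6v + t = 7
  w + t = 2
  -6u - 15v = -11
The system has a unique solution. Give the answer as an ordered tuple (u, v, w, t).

(1, 1/3, -1, 3)

Form the augmented matrix and row-reduce:
  [  1    3  0  0  |    2 ]
  [  2    6  0  1  |    7 ]
  [  0    0  1  1  |    2 ]
  [ -6  -15  0  0  |  -11 ]
Subtract 2 times r1 from r2.
Add 6 times r1 to r4.
Swap r2 and r4.
Multiply r2 by 1/3.
Subtract r4 from r3.
Subtract 3 times r2 from r1.
Reading off the last column: u = 1, v = 1/3, w = -1, t = 3.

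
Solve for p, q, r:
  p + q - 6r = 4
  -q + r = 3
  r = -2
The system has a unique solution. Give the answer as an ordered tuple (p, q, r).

(-3, -5, -2)

Form the augmented matrix and row-reduce:
  [ 1   1  -6  |   4 ]
  [ 0  -1   1  |   3 ]
  [ 0   0   1  |  -2 ]
R2 -> -1·R2
R2 -> R2 + R3
R1 -> R1 + 6·R3
R1 -> R1 − R2
Reading off the last column: p = -3, q = -5, r = -2.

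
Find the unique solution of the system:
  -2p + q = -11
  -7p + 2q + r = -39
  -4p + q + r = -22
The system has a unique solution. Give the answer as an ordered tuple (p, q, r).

Form the augmented matrix and row-reduce:
  [ -2  1  0  |  -11 ]
  [ -7  2  1  |  -39 ]
  [ -4  1  1  |  -22 ]
R1 → -1/2·R1
  [  1  -1/2  0  |  11/2 ]
  [ -7     2  1  |   -39 ]
  [ -4     1  1  |   -22 ]
R2 → R2 + 7·R1
  [  1  -1/2  0  |  11/2 ]
  [  0  -3/2  1  |  -1/2 ]
  [ -4     1  1  |   -22 ]
R3 → R3 + 4·R1
  [ 1  -1/2  0  |  11/2 ]
  [ 0  -3/2  1  |  -1/2 ]
  [ 0    -1  1  |     0 ]
R2 → -2/3·R2
  [ 1  -1/2     0  |  11/2 ]
  [ 0     1  -2/3  |   1/3 ]
  [ 0    -1     1  |     0 ]
R3 → R3 + R2
  [ 1  -1/2     0  |  11/2 ]
  [ 0     1  -2/3  |   1/3 ]
  [ 0     0   1/3  |   1/3 ]
R3 → 3·R3
  [ 1  -1/2     0  |  11/2 ]
  [ 0     1  -2/3  |   1/3 ]
  [ 0     0     1  |     1 ]
R2 → R2 + 2/3·R3
  [ 1  -1/2  0  |  11/2 ]
  [ 0     1  0  |     1 ]
  [ 0     0  1  |     1 ]
R1 → R1 + 1/2·R2
  [ 1  0  0  |  6 ]
  [ 0  1  0  |  1 ]
  [ 0  0  1  |  1 ]
Reading off the last column: p = 6, q = 1, r = 1.

(6, 1, 1)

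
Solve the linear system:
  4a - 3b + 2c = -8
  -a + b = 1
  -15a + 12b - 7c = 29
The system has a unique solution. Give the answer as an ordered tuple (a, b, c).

(-1, 0, -2)

Form the augmented matrix and row-reduce:
  [   4  -3   2  |  -8 ]
  [  -1   1   0  |   1 ]
  [ -15  12  -7  |  29 ]
Multiply R1 by 1/4.
  [   1  -3/4  1/2  |  -2 ]
  [  -1     1    0  |   1 ]
  [ -15    12   -7  |  29 ]
Add R1 to R2.
  [   1  -3/4  1/2  |  -2 ]
  [   0   1/4  1/2  |  -1 ]
  [ -15    12   -7  |  29 ]
Add 15 times R1 to R3.
  [ 1  -3/4  1/2  |  -2 ]
  [ 0   1/4  1/2  |  -1 ]
  [ 0   3/4  1/2  |  -1 ]
Multiply R2 by 4.
  [ 1  -3/4  1/2  |  -2 ]
  [ 0     1    2  |  -4 ]
  [ 0   3/4  1/2  |  -1 ]
Subtract 3/4 times R2 from R3.
  [ 1  -3/4  1/2  |  -2 ]
  [ 0     1    2  |  -4 ]
  [ 0     0   -1  |   2 ]
Multiply R3 by -1.
  [ 1  -3/4  1/2  |  -2 ]
  [ 0     1    2  |  -4 ]
  [ 0     0    1  |  -2 ]
Subtract 2 times R3 from R2.
  [ 1  -3/4  1/2  |  -2 ]
  [ 0     1    0  |   0 ]
  [ 0     0    1  |  -2 ]
Subtract 1/2 times R3 from R1.
  [ 1  -3/4  0  |  -1 ]
  [ 0     1  0  |   0 ]
  [ 0     0  1  |  -2 ]
Add 3/4 times R2 to R1.
  [ 1  0  0  |  -1 ]
  [ 0  1  0  |   0 ]
  [ 0  0  1  |  -2 ]
Reading off the last column: a = -1, b = 0, c = -2.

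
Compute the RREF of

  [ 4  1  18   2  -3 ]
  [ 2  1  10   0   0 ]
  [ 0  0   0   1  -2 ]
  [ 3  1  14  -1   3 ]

[[1, 0, 4, 0, 0], [0, 1, 2, 0, 0], [0, 0, 0, 1, 0], [0, 0, 0, 0, 1]]

R1 → 1/4·R1
  [ 1  1/4  9/2  1/2  -3/4 ]
  [ 2    1   10    0     0 ]
  [ 0    0    0    1    -2 ]
  [ 3    1   14   -1     3 ]
R2 → R2 − 2·R1
  [ 1  1/4  9/2  1/2  -3/4 ]
  [ 0  1/2    1   -1   3/2 ]
  [ 0    0    0    1    -2 ]
  [ 3    1   14   -1     3 ]
R4 → R4 − 3·R1
  [ 1  1/4  9/2   1/2  -3/4 ]
  [ 0  1/2    1    -1   3/2 ]
  [ 0    0    0     1    -2 ]
  [ 0  1/4  1/2  -5/2  21/4 ]
R2 → 2·R2
  [ 1  1/4  9/2   1/2  -3/4 ]
  [ 0    1    2    -2     3 ]
  [ 0    0    0     1    -2 ]
  [ 0  1/4  1/2  -5/2  21/4 ]
R4 → R4 − 1/4·R2
  [ 1  1/4  9/2  1/2  -3/4 ]
  [ 0    1    2   -2     3 ]
  [ 0    0    0    1    -2 ]
  [ 0    0    0   -2   9/2 ]
R4 → R4 + 2·R3
  [ 1  1/4  9/2  1/2  -3/4 ]
  [ 0    1    2   -2     3 ]
  [ 0    0    0    1    -2 ]
  [ 0    0    0    0   1/2 ]
R4 → 2·R4
  [ 1  1/4  9/2  1/2  -3/4 ]
  [ 0    1    2   -2     3 ]
  [ 0    0    0    1    -2 ]
  [ 0    0    0    0     1 ]
R3 → R3 + 2·R4
  [ 1  1/4  9/2  1/2  -3/4 ]
  [ 0    1    2   -2     3 ]
  [ 0    0    0    1     0 ]
  [ 0    0    0    0     1 ]
R2 → R2 − 3·R4
  [ 1  1/4  9/2  1/2  -3/4 ]
  [ 0    1    2   -2     0 ]
  [ 0    0    0    1     0 ]
  [ 0    0    0    0     1 ]
R1 → R1 + 3/4·R4
  [ 1  1/4  9/2  1/2  0 ]
  [ 0    1    2   -2  0 ]
  [ 0    0    0    1  0 ]
  [ 0    0    0    0  1 ]
R2 → R2 + 2·R3
  [ 1  1/4  9/2  1/2  0 ]
  [ 0    1    2    0  0 ]
  [ 0    0    0    1  0 ]
  [ 0    0    0    0  1 ]
R1 → R1 − 1/2·R3
  [ 1  1/4  9/2  0  0 ]
  [ 0    1    2  0  0 ]
  [ 0    0    0  1  0 ]
  [ 0    0    0  0  1 ]
R1 → R1 − 1/4·R2
  [ 1  0  4  0  0 ]
  [ 0  1  2  0  0 ]
  [ 0  0  0  1  0 ]
  [ 0  0  0  0  1 ]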